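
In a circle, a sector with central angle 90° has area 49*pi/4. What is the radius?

r² = 360 × 49*pi/4 / (π × 90) = 49, so r = 7.

7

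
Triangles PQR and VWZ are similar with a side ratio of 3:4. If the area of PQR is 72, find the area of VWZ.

Area ratio = (3/4)^2 = 9/16. Area of VWZ = 72 * 16/9 = 128.

128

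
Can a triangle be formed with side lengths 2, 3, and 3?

Check all three triangle inequalities:
2 + 3 = 5 > 3 ✓
2 + 3 = 5 > 3 ✓
3 + 3 = 6 > 2 ✓
All conditions hold, so these sides form a valid triangle.

Yes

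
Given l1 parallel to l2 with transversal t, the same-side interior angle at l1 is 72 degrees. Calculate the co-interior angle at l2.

Co-interior angles (same-side interior) formed by parallel lines and a transversal are supplementary (sum to 180 degrees).
The given angle is 72 degrees.
The co-interior angle = 180 - 72 = 108 degrees.

108 degrees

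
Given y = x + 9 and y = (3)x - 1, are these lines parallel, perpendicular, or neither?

Slope of line 1: m1 = 1
Slope of line 2: m2 = 3
m1 != m2 and m1*m2 = 3 != -1. Neither.

Neither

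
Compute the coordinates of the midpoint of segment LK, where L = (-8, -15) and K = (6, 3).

M = ((x₁ + x₂)/2, (y₁ + y₂)/2)
= ((-8 + 6)/2, (-15 + 3)/2)
= (-2/2, -12/2) = (-1, -6)

(-1, -6)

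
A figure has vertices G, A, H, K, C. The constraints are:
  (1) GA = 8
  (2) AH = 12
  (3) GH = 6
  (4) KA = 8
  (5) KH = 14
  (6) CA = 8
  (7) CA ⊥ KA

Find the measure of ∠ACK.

Step 1: By the law of cosines on triangle CAK: CK² = 8² + 8² − 2·8·8·cos(90°) = 128, so CK = 8·√2.
Step 2: By the inverse law of cosines on triangle ACK: cos(∠ACK) = (8² + (8·√2)² − 8²) / (2·8·8·√2) = 128/181.02 = 0.7071, so ∠ACK = 45°.

Therefore, the measure of angle ∠ACK = 45°.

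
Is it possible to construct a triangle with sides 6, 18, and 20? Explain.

For three segments to close into a triangle, no single side can be as long as the other two combined.
The longest side is 20, and 6 + 18 = 24 > 20.
A triangle can be formed.

Yes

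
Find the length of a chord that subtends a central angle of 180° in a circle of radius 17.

Chord length = 2r sin(θ/2)
= 2 × 17 × sin(180°/2)
= 2 × 17 × sin(90°)
= 34

34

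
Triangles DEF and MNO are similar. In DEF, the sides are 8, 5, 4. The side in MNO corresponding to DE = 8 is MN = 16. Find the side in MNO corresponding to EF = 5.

Since the triangles are similar, the ratio of corresponding sides is constant.
Scale factor k = MN / DE = 16 / 8 = 2
NO = k * EF = 2 * 5 = 10

10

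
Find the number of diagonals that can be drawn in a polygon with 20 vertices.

The number of diagonals in an n-gon is n(n - 3)/2.
For n = 20: 20(20 - 3)/2 = 20 × 17 / 2 = 170.

170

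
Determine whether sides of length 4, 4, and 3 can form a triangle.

Sort the sides: 3, 4, 4.
It suffices to check that the sum of the two smallest exceeds the largest:
3 + 4 = 7 > 4. ✓
Yes, a valid triangle can be formed.

Yes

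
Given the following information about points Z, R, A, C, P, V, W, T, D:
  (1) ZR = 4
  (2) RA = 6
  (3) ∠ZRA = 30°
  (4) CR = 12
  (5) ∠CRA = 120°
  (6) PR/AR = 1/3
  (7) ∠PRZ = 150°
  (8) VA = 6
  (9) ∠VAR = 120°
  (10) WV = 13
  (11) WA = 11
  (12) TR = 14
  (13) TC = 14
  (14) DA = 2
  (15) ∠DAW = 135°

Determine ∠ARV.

Step 1: By the law of cosines on triangle RAV: RV² = 6² + 6² − 2·6·6·cos(120°) = 108, so RV = 6·√3.
Step 2: By the inverse law of cosines on triangle ARV: cos(∠ARV) = (6² + (6·√3)² − 6²) / (2·6·6·√3) = 108/124.71 = 0.866, so ∠ARV = 30°.

Therefore, the measure of angle ∠ARV = 30°.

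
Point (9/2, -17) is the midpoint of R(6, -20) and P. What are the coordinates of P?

Using the midpoint formula: M = ((x1 + x2)/2, (y1 + y2)/2)
We know M = (9/2, -17) and R = (6, -20)
For x: 9/2 = (6 + x2)/2, so x2 = 2*9/2 - 6 = 3
For y: -17 = (-20 + y2)/2, so y2 = 2*-17 - -20 = -14
P = (3, -14)

(3, -14)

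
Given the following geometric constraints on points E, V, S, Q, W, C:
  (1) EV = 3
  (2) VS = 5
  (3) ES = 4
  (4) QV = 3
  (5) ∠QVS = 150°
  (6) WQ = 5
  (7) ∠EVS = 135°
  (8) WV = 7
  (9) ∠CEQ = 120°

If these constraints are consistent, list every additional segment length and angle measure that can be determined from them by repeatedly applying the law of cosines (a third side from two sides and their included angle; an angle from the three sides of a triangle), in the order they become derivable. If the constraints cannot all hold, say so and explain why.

These constraints are not satisfiable: (1), (2) and (3) fix all three sides of triangle EVS, so by the law of cosines cos(∠EVS) = (3² + 5² − 4²) / (2·3·5) = 0.6000, i.e. ∠EVS ≈ 53.13°, which contradicts (7) ∠EVS = 135°. No planar figure meets all of them, so nothing further can be derived.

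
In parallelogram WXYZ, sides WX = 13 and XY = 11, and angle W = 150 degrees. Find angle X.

Opposite sides of a parallelogram are parallel, so consecutive angles form co-interior angles on a transversal.
Co-interior angles sum to 180°, giving angle X = 180 - 150 = 30 degrees.

30 degrees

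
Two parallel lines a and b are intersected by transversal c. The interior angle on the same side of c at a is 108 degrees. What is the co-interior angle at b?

Co-interior angles sum to 180: 180 - 108 = 72 degrees.

72 degrees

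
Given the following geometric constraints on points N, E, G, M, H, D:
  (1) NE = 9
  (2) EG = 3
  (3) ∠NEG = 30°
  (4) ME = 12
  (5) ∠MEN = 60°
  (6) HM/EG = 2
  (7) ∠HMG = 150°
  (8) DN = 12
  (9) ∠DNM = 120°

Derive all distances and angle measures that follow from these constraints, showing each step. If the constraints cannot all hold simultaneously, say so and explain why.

The constraints are consistent.

From the given relations:
  HM = 2·EG = 2·3 = 6

Step 1: From NE = 9, EG = 3, and ∠NEG = 30°, by the law of cosines:
  NG² = NE² + EG² - 2·NE·EG·cos(30°) = 81 + 9 - 46.77 = 43.23
  NG ≈ 6.58

Step 2: From NE = 9, EM = 12, and ∠NEM = 60°, by the law of cosines:
  NM² = NE² + EM² - 2·NE·EM·cos(60°) = 81 + 144 - 108 = 117
  NM = 3·√13

Step 3: From MN = 3·√13, ND = 12, and ∠MND = 120°, by the law of cosines:
  MD² = MN² + ND² - 2·MN·ND·cos(120°) = 117 + 144 + 129.8 = 390.8
  MD ≈ 19.77

Step 4: From NE = 9, NG = 6.58, EG = 3, by the inverse law of cosines:
  cos(∠ENG) = (NE² + NG² - EG²) / (2·NE·NG)
  ∠ENG = 13.19°

Step 5: From NE = 9, NM = 3·√13, EM = 12, by the inverse law of cosines:
  cos(∠ENM) = (NE² + NM² - EM²) / (2·NE·NM)
  ∠ENM = 73.9°

Step 6: From GE = 3, GN = 6.58, EN = 9, by the inverse law of cosines:
  cos(∠EGN) = (GE² + GN² - EN²) / (2·GE·GN)
  ∠EGN = 136.81°

Step 7: From ME = 12, MN = 3·√13, EN = 9, by the inverse law of cosines:
  cos(∠EMN) = (ME² + MN² - EN²) / (2·ME·MN)
  ∠EMN = 46.1°

Step 8: From MD = 19.77, MN = 3·√13, DN = 12, by the inverse law of cosines:
  cos(∠DMN) = (MD² + MN² - DN²) / (2·MD·MN)
  ∠DMN = 31.72°

Step 9: From DM = 19.77, DN = 12, MN = 3·√13, by the inverse law of cosines:
  cos(∠MDN) = (DM² + DN² - MN²) / (2·DM·DN)
  ∠MDN = 28.28°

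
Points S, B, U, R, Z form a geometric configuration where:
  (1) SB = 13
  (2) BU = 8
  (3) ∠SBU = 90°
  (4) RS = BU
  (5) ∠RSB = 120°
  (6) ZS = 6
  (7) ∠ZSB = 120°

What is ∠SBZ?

Step 1: By the law of cosines on triangle BSZ: BZ² = 13² + 6² − 2·13·6·cos(120°) = 283, so BZ ≈ 16.82.
Step 2: By the inverse law of cosines on triangle SBZ: cos(∠SBZ) = (13² + 16.82² − 6²) / (2·13·16.82) = 416/437.39 = 0.9511, so ∠SBZ = 17.99°.

Therefore, the measure of angle ∠SBZ = 17.99°.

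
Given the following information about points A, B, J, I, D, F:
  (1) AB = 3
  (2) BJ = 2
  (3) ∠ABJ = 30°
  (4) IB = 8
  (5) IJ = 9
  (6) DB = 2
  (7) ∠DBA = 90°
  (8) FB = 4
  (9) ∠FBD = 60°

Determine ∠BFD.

Step 1: By the law of cosines on triangle FBD: FD² = 4² + 2² − 2·4·2·cos(60°) = 12, so FD = 2·√3.
Step 2: By the inverse law of cosines on triangle BFD: cos(∠BFD) = (4² + (2·√3)² − 2²) / (2·4·2·√3) = 24/27.71 = 0.866, so ∠BFD = 30°.

Therefore, the measure of angle ∠BFD = 30°.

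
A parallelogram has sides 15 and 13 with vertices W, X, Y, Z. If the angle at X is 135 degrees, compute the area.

Area = 15 * 13 * sin(135°) = 195 * sqrt(2)/2 = 195*sqrt(2)/2

195*sqrt(2)/2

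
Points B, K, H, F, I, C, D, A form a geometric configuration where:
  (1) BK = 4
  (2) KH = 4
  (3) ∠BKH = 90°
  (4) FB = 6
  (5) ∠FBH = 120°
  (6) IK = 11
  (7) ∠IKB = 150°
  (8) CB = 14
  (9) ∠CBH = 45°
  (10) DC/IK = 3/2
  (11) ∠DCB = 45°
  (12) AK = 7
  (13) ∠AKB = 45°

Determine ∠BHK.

Step 1: By the law of cosines on triangle HKB: HB² = 4² + 4² − 2·4·4·cos(90°) = 32, so HB = 4·√2.
Step 2: By the inverse law of cosines on triangle BHK: cos(∠BHK) = ((4·√2)² + 4² − 4²) / (2·4·√2·4) = 32/45.25 = 0.7071, so ∠BHK = 45°.

Therefore, the measure of angle ∠BHK = 45°.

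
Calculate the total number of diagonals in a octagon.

Total line segments between 8 vertices = C(8,2) = 28.
Subtract the 8 sides: 28 - 8 = 20 diagonals.

20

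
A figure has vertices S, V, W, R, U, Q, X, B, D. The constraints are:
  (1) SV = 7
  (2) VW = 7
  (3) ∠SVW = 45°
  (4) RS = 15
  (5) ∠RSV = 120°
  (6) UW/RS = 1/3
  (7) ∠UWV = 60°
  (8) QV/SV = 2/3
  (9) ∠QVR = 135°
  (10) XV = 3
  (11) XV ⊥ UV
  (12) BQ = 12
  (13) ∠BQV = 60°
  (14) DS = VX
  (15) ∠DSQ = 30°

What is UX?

From the given relations: UW = 1/3·RS = 1/3·15 = 5.
Step 1: By the law of cosines on triangle UWV: UV² = 5² + 7² − 2·5·7·cos(60°) = 39, so UV = √39.
Step 2: By the law of cosines on triangle UVX: UX² = √39² + 3² − 2·√39·3·cos(90°) = 48, so UX = 4·√3.

Therefore, the length of UX = 4·√3.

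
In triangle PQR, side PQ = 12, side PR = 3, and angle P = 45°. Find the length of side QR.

By the law of cosines: QR^2 = PQ^2 + PR^2 - 2*PQ*PR*cos(P)
QR^2 = 12^2 + 3^2 - 2*12*3*cos(45°)
QR^2 = 144 + 9 - 72*(sqrt(2)/2)
QR^2 = 153 - 36*sqrt(2)
QR = 3*sqrt(17 - 4*sqrt(2))

3*sqrt(17 - 4*sqrt(2))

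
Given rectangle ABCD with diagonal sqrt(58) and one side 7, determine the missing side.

Using the Pythagorean theorem: d^2 = a^2 + b^2
b^2 = d^2 - a^2
b^2 = 58 - 49
b^2 = 9
b = sqrt(9) = 3

3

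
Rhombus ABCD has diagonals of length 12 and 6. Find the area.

Area of a rhombus = (d1 * d2) / 2
Area = (12 * 6) / 2
Area = 72 / 2
Area = 36

36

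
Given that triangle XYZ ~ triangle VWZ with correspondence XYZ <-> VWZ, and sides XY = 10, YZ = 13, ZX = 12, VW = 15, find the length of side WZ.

Similar triangles have proportional sides. Setting up the proportion:
VW / XY = WZ / YZ
15 / 10 = WZ / 13
WZ = 13 * 15 / 10 = 39/2.

39/2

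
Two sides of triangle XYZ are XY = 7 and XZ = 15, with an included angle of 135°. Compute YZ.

When two sides and the included angle are known, the law of cosines gives the third side.
c^2 = a^2 + b^2 - 2ab cos(C) generalizes the Pythagorean theorem to non-right triangles.
Here: YZ^2 = 49 + 225 - 210*(-sqrt(2)/2) = 105*sqrt(2) + 274
YZ = sqrt(105*sqrt(2) + 274)

sqrt(105*sqrt(2) + 274)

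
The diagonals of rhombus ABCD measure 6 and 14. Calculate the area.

Area of a rhombus = (d1 * d2) / 2
Area = (6 * 14) / 2
Area = 84 / 2
Area = 42

42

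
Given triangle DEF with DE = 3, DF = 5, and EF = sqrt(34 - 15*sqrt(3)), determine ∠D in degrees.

By the inverse law of cosines: cos(D) = (DE² + DF² - EF²) / (2 × DE × DF)
cos(D) = (3² + 5² - (sqrt(34 - 15*sqrt(3)))²) / (2 × 3 × 5)
cos(D) = (9 + 25 - (34 - 15*sqrt(3))) / 30
cos(D) = sqrt(3)/2
D = arccos(sqrt(3)/2) = 30°

30°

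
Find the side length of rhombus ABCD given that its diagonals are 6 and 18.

The diagonals of a rhombus bisect each other at right angles.
Half-diagonals: 6/2 = 3 and 18/2 = 9
side = sqrt(3^2 + 9^2)
side = sqrt(9 + 81)
side = sqrt(90) = 3*sqrt(10)

3*sqrt(10)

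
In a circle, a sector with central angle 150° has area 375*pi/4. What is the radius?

The sector covers 150°/360° = 5/12 of the full circle.
Full circle area = 375*pi/4 / 5/12 = 225*pi.
Since full area = πr², we get r² = 225*pi/π = 225, so r = 15.

15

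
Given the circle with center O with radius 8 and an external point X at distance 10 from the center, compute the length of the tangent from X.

The tangent, radius, and line from the external point to the center form a right triangle.
The right angle is where the tangent meets the radius.
By the Pythagorean theorem: tangent² + 8² = 10²
tangent² = 100 - 64 = 36
tangent = 6

6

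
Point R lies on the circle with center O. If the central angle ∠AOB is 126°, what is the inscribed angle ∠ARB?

Inscribed angle = 126° / 2 = 63° (inscribed angle theorem).

63°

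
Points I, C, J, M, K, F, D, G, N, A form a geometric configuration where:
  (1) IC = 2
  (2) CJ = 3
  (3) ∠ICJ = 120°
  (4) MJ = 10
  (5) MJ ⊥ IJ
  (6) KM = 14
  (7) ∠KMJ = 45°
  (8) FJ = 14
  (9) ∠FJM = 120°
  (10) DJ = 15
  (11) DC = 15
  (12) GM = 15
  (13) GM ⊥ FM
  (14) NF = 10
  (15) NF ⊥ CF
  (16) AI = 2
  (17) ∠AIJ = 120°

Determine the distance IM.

Step 1: By the law of cosines on triangle JCI: JI² = 3² + 2² − 2·3·2·cos(120°) = 19, so JI = √19.
Step 2: By the law of cosines on triangle IJM: IM² = √19² + 10² − 2·√19·10·cos(90°) = 119, so IM = √119.

Therefore, the length of IM = √119.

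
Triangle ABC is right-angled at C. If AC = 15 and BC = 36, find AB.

In a right triangle, the square of the hypotenuse equals the sum of the squares of the two legs.
The legs are 15 and 36, so the hypotenuse = sqrt(225 + 1296) = sqrt(1521) = 39.

39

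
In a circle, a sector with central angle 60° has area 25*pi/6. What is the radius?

r² = 360 × 25*pi/6 / (π × 60) = 25, so r = 5.

5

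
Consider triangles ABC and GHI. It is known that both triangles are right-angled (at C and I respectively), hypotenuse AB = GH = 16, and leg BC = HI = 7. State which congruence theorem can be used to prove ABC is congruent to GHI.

The given information matches HL: The hypotenuse and one leg of two right triangles are equal (Hypotenuse-Leg).

HL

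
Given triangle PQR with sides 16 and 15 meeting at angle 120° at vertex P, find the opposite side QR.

Law of cosines: QR^2 = 16^2 + 15^2 - 2(16)(15)cos(120°) = 721, so QR = sqrt(721).

sqrt(721)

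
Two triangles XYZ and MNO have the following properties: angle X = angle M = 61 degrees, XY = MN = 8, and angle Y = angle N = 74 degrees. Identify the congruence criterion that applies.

The given information matches ASA: Two pairs of corresponding angles and the included side are equal (Angle-Side-Angle).

ASA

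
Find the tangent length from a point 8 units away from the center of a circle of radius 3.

The tangent, radius, and line from the external point to the center form a right triangle.
The right angle is where the tangent meets the radius.
By the Pythagorean theorem: tangent² + 3² = 8²
tangent² = 64 - 9 = 55
tangent = sqrt(55)

sqrt(55)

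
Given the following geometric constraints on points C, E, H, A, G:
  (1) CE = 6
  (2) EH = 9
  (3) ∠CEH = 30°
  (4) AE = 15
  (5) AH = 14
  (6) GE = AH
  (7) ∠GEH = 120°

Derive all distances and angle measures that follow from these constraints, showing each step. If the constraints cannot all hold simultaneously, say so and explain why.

The constraints are consistent.

From the given relations:
  GE = AH = 14

Step 1: From CE = 6, EH = 9, and ∠CEH = 30°, by the law of cosines:
  CH² = CE² + EH² - 2·CE·EH·cos(30°) = 36 + 81 - 93.53 = 23.47
  CH ≈ 4.84

Step 2: From HE = 9, EG = 14, and ∠HEG = 120°, by the law of cosines:
  HG² = HE² + EG² - 2·HE·EG·cos(120°) = 81 + 196 + 126 = 403
  HG ≈ 20.07

Step 3: From EA = 15, EH = 9, AH = 14, by the inverse law of cosines:
  cos(∠AEH) = (EA² + EH² - AH²) / (2·EA·EH)
  ∠AEH = 65.96°

Step 4: From HA = 14, HE = 9, AE = 15, by the inverse law of cosines:
  cos(∠AHE) = (HA² + HE² - AE²) / (2·HA·HE)
  ∠AHE = 78.09°

Step 5: From AE = 15, AH = 14, EH = 9, by the inverse law of cosines:
  cos(∠EAH) = (AE² + AH² - EH²) / (2·AE·AH)
  ∠EAH = 35.95°

Step 6: From CE = 6, CH = 4.84, EH = 9, by the inverse law of cosines:
  cos(∠ECH) = (CE² + CH² - EH²) / (2·CE·CH)
  ∠ECH = 111.74°

Step 7: From HC = 4.84, HE = 9, CE = 6, by the inverse law of cosines:
  cos(∠CHE) = (HC² + HE² - CE²) / (2·HC·HE)
  ∠CHE = 38.26°

Step 8: From HE = 9, HG = 20.07, EG = 14, by the inverse law of cosines:
  cos(∠EHG) = (HE² + HG² - EG²) / (2·HE·HG)
  ∠EHG = 37.15°

Step 9: From GE = 14, GH = 20.07, EH = 9, by the inverse law of cosines:
  cos(∠EGH) = (GE² + GH² - EH²) / (2·GE·GH)
  ∠EGH = 22.85°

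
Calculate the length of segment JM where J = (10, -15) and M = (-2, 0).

d = sqrt((-2 - 10)^2 + (0 - -15)^2)
d = sqrt(-12^2 + 15^2)
d = sqrt(144 + 225)
d = sqrt(369) = 3*sqrt(41)

3*sqrt(41)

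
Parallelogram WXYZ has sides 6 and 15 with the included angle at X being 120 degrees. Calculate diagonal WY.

The diagonal of a parallelogram can be found by treating two adjacent sides and the diagonal as a triangle.
Applying the law of cosines with sides 6, 15 and included angle 120°:
d^2 = 36 + 225 - 180*cos(120°) = 351
d = 3*sqrt(39)

3*sqrt(39)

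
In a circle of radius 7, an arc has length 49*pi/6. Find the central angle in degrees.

θ = 360 × 49*pi/6 / (2π × 7) = 210° (rearranging arc length formula).

210°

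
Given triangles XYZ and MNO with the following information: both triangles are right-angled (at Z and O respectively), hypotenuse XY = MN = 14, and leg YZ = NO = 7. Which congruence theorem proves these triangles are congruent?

The given information provides:
both triangles are right-angled (at Z and O respectively), hypotenuse XY = MN = 14, and leg YZ = NO = 7
This matches the HL congruence theorem.
The hypotenuse and one leg of two right triangles are equal (Hypotenuse-Leg).

HL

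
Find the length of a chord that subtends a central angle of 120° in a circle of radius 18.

Chord = 2(18) sin(60°) = 18*sqrt(3)

18*sqrt(3)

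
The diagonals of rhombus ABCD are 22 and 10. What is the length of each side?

The diagonals of a rhombus bisect each other at right angles.
Half-diagonals: 22/2 = 11 and 10/2 = 5
side = sqrt(11^2 + 5^2)
side = sqrt(121 + 25)
side = sqrt(146)

sqrt(146)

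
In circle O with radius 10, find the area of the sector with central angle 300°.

The full circle has area πr² = π(10)² = 100*pi.
The sector covers 300° out of 360°, a fraction of 5/6.
Sector area = 100*pi × 5/6 = 250*pi/3.

250*pi/3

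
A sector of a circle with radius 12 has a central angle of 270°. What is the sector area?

Sector area = πr² × θ/360
= π × 12² × 3/4
= π × 144 × 3/4
= 108*pi

108*pi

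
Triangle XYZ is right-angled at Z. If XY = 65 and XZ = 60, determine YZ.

YZ = sqrt(65^2 - 60^2) = sqrt(625) = 25

25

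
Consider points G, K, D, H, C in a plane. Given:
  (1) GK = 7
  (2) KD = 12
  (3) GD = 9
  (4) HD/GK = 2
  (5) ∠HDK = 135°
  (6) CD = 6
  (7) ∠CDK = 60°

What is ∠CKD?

Step 1: By the law of cosines on triangle KDC: KC² = 12² + 6² − 2·12·6·cos(60°) = 108, so KC = 6·√3.
Step 2: By the inverse law of cosines on triangle CKD: cos(∠CKD) = ((6·√3)² + 12² − 6²) / (2·6·√3·12) = 216/249.42 = 0.866, so ∠CKD = 30°.

Therefore, the measure of angle ∠CKD = 30°.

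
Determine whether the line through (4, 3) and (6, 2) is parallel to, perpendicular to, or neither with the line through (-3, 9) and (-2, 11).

Slope of line 1: m1 = (2 - 3)/(6 - 4) = -1/2 = -1/2
Slope of line 2: m2 = (11 - 9)/(-2 - -3) = 2/1 = 2
m1 * m2 = (-1/2) * (2) = -1 = -1, so the lines are perpendicular.

Perpendicular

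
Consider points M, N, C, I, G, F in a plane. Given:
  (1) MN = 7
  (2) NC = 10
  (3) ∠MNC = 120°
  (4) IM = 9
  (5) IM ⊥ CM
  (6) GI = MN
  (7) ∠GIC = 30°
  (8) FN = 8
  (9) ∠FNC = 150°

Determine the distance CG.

From the given relations: GI = MN = 7.
Step 1: By the law of cosines on triangle CNM: CM² = 10² + 7² − 2·10·7·cos(120°) = 219, so CM ≈ 14.8.
Step 2: By the law of cosines on triangle CMI: CI² = 14.8² + 9² − 2·14.8·9·cos(90°) = 300, so CI = 10·√3.
Step 3: By the law of cosines on triangle CIG: CG² = (10·√3)² + 7² − 2·10·√3·7·cos(30°) = 139, so CG = √139.

Therefore, the length of CG = √139.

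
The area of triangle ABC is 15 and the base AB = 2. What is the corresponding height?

Area = (1/2) * base * height
height = 2 * Area / base
height = 2 * 15 / 2
height = 30 / 2
height = 15

15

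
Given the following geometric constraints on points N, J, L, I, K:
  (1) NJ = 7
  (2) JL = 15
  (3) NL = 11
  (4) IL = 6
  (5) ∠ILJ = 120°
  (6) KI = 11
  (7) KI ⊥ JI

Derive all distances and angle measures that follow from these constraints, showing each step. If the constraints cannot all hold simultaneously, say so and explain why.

The constraints are consistent.

Step 1: From JL = 15, LI = 6, and ∠JLI = 120°, by the law of cosines:
  JI² = JL² + LI² - 2·JL·LI·cos(120°) = 225 + 36 + 90 = 351
  JI = 3·√39

Step 2: From NJ = 7, NL = 11, JL = 15, by the inverse law of cosines:
  cos(∠JNL) = (NJ² + NL² - JL²) / (2·NJ·NL)
  ∠JNL = 110.92°

Step 3: From JL = 15, JN = 7, LN = 11, by the inverse law of cosines:
  cos(∠LJN) = (JL² + JN² - LN²) / (2·JL·JN)
  ∠LJN = 43.23°

Step 4: From LJ = 15, LN = 11, JN = 7, by the inverse law of cosines:
  cos(∠JLN) = (LJ² + LN² - JN²) / (2·LJ·LN)
  ∠JLN = 25.84°

Step 5: From JI = 3·√39, IK = 11, and ∠JIK = 90°, by the law of cosines:
  JK² = JI² + IK² - 2·JI·IK·cos(90°) = 351 + 121 - 0 = 472
  JK = 2·√118

Step 6: From JI = 3·√39, JL = 15, IL = 6, by the inverse law of cosines:
  cos(∠IJL) = (JI² + JL² - IL²) / (2·JI·JL)
  ∠IJL = 16.1°

Step 7: From IJ = 3·√39, IL = 6, JL = 15, by the inverse law of cosines:
  cos(∠JIL) = (IJ² + IL² - JL²) / (2·IJ·IL)
  ∠JIL = 43.9°

Step 8: From JI = 3·√39, JK = 2·√118, IK = 11, by the inverse law of cosines:
  cos(∠IJK) = (JI² + JK² - IK²) / (2·JI·JK)
  ∠IJK = 30.42°

Step 9: From KI = 11, KJ = 2·√118, IJ = 3·√39, by the inverse law of cosines:
  cos(∠IKJ) = (KI² + KJ² - IJ²) / (2·KI·KJ)
  ∠IKJ = 59.58°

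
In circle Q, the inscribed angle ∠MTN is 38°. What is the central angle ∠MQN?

By the inscribed angle theorem, the central angle is twice the inscribed angle.
Central angle = 2 × 38° = 76°

76°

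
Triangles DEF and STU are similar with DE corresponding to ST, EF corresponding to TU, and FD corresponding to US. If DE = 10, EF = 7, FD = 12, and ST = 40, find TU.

Since the triangles are similar, the ratio of corresponding sides is constant.
Scale factor k = ST / DE = 40 / 10 = 4
TU = k * EF = 4 * 7 = 28

28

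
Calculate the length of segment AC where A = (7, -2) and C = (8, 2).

d = sqrt((8 - 7)^2 + (2 - -2)^2)
d = sqrt(1^2 + 4^2)
d = sqrt(1 + 16)
d = sqrt(17)

sqrt(17)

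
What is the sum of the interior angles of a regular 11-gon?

The sum of interior angles of an n-sided polygon is (n - 2) * 180.
For n = 11: (11 - 2) * 180 = 9 * 180 = 1620 degrees.

1620 degrees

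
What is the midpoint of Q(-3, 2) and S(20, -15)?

The midpoint is the point halfway along the segment.
Move half the horizontal distance: -3 + (20 - -3)/2 = -3 + 23/2 = 17/2
Move half the vertical distance: 2 + (-15 - 2)/2 = 2 + -17/2 = -13/2
Midpoint = (17/2, -13/2)

(17/2, -13/2)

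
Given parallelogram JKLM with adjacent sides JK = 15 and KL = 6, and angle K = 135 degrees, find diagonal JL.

Using the law of cosines:
d^2 = 15^2 + 6^2 - 2(15)(6)cos(135 degrees)
d^2 = 225 + 36 - 180*-sqrt(2)/2
d^2 = 90*sqrt(2) + 261
d = 3*sqrt(10*sqrt(2) + 29)

3*sqrt(10*sqrt(2) + 29)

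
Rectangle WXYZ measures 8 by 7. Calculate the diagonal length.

A rectangle's diagonal splits it into two right triangles, with the diagonal as the hypotenuse.
By the Pythagorean theorem, d^2 = 8^2 + 7^2 = 113.
Therefore d = sqrt(113).

sqrt(113)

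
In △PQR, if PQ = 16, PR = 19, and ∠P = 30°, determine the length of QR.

When two sides and the included angle are known, the law of cosines gives the third side.
c^2 = a^2 + b^2 - 2ab cos(C) generalizes the Pythagorean theorem to non-right triangles.
Here: QR^2 = 256 + 361 - 608*(sqrt(3)/2) = 617 - 304*sqrt(3)
QR = sqrt(617 - 304*sqrt(3))

sqrt(617 - 304*sqrt(3))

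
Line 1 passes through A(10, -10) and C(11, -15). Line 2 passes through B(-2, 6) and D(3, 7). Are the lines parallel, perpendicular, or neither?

Slope of line 1: m1 = (-15 - -10)/(11 - 10) = -5/1 = -5
Slope of line 2: m2 = (7 - 6)/(3 - -2) = 1/5 = 1/5
m1 * m2 = -1, so perpendicular.

Perpendicular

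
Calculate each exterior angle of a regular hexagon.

Each exterior angle of a regular n-gon is 360 / n.
For n = 6: 360 / 6 = 60 degrees.

60 degrees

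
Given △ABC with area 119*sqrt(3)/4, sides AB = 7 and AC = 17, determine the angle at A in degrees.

Area = (1/2) * a * b * sin(C)
sin(C) = 2 * Area / (a * b)
sin(C) = 2 * 119*sqrt(3)/4 / (7 * 17)
sin(C) = sqrt(3)/2
C = arcsin(sqrt(3)/2) = 60°
Since sin(180° - C) = sin(C), the obtuse angle 120° gives the same area, so C = 60° or C = 120°.

60° or 120°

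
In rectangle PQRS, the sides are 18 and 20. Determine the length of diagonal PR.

Using the Pythagorean theorem:
d² = 18² + 20² = 324 + 400 = 724
d = sqrt(724) = 2*sqrt(181)

2*sqrt(181)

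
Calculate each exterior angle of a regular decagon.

Each exterior angle of a regular n-gon is 360 / n.
For n = 10: 360 / 10 = 36 degrees.

36 degrees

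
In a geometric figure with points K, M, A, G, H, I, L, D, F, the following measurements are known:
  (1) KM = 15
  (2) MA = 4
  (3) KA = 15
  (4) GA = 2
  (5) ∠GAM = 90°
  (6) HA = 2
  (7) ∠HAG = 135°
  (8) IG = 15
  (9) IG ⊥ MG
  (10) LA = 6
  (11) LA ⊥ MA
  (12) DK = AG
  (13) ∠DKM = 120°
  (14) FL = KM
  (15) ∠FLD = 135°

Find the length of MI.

Step 1: By the law of cosines on triangle GAM: GM² = 2² + 4² − 2·2·4·cos(90°) = 20, so GM = 2·√5.
Step 2: By the law of cosines on triangle MGI: MI² = (2·√5)² + 15² − 2·2·√5·15·cos(90°) = 245, so MI = 7·√5.

Therefore, the length of MI = 7·√5.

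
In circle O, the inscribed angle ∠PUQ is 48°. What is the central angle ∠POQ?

By the inscribed angle theorem, the central angle is twice the inscribed angle.
Central angle = 2 × 48° = 96°

96°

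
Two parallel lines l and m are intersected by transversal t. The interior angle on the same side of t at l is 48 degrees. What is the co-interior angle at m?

Co-interior angles sum to 180: 180 - 48 = 132 degrees.

132 degrees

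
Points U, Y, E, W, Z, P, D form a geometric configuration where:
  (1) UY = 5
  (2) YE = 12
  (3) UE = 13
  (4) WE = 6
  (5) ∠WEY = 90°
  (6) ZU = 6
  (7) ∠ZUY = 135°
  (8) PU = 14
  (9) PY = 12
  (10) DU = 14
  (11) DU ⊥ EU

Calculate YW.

Step 1: By the law of cosines on triangle YEW: YW² = 12² + 6² − 2·12·6·cos(90°) = 180, so YW = 6·√5.

Therefore, the length of YW = 6·√5.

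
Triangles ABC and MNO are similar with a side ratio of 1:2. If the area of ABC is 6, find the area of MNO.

The ratio of areas of similar triangles = (side ratio)^2.
Side ratio = 1:2, so area ratio = 1:4.
Area of MNO / Area of ABC = 4/1
Area of MNO = 6 * 4/1 = 24

24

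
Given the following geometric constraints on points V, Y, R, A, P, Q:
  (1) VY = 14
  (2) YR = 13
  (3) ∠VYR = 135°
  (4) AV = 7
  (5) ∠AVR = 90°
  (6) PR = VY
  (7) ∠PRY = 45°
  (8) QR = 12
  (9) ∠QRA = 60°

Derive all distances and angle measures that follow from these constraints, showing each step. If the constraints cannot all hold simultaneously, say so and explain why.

The constraints are consistent.

From the given relations:
  PR = VY = 14

Step 1: From VY = 14, YR = 13, and ∠VYR = 135°, by the law of cosines:
  VR² = VY² + YR² - 2·VY·YR·cos(135°) = 196 + 169 + 257.4 = 622.4
  VR ≈ 24.95

Step 2: From YR = 13, RP = 14, and ∠YRP = 45°, by the law of cosines:
  YP² = YR² + RP² - 2·YR·RP·cos(45°) = 169 + 196 - 257.4 = 107.6
  YP ≈ 10.37

Step 3: From RV = 24.95, VA = 7, and ∠RVA = 90°, by the law of cosines:
  RA² = RV² + VA² - 2·RV·VA·cos(90°) = 622.4 + 49 - 0 = 671.4
  RA ≈ 25.91

Step 4: From VR = 24.95, VY = 14, RY = 13, by the inverse law of cosines:
  cos(∠RVY) = (VR² + VY² - RY²) / (2·VR·VY)
  ∠RVY = 21.62°

Step 5: From YP = 10.37, YR = 13, PR = 14, by the inverse law of cosines:
  cos(∠PYR) = (YP² + YR² - PR²) / (2·YP·YR)
  ∠PYR = 72.61°

Step 6: From RV = 24.95, RY = 13, VY = 14, by the inverse law of cosines:
  cos(∠VRY) = (RV² + RY² - VY²) / (2·RV·RY)
  ∠VRY = 23.38°

Step 7: From PR = 14, PY = 10.37, RY = 13, by the inverse law of cosines:
  cos(∠RPY) = (PR² + PY² - RY²) / (2·PR·PY)
  ∠RPY = 62.39°

Step 8: From AR = 25.91, RQ = 12, and ∠ARQ = 60°, by the law of cosines:
  AQ² = AR² + RQ² - 2·AR·RQ·cos(60°) = 671.4 + 144 - 310.9 = 504.5
  AQ ≈ 22.46

Step 9: From RA = 25.91, RV = 24.95, AV = 7, by the inverse law of cosines:
  cos(∠ARV) = (RA² + RV² - AV²) / (2·RA·RV)
  ∠ARV = 15.67°

Step 10: From AR = 25.91, AV = 7, RV = 24.95, by the inverse law of cosines:
  cos(∠RAV) = (AR² + AV² - RV²) / (2·AR·AV)
  ∠RAV = 74.33°

Step 11: From AQ = 22.46, AR = 25.91, QR = 12, by the inverse law of cosines:
  cos(∠QAR) = (AQ² + AR² - QR²) / (2·AQ·AR)
  ∠QAR = 27.56°

Step 12: From QA = 22.46, QR = 12, AR = 25.91, by the inverse law of cosines:
  cos(∠AQR) = (QA² + QR² - AR²) / (2·QA·QR)
  ∠AQR = 92.44°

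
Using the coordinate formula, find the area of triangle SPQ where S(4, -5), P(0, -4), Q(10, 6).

Shoelace: Area = (1/2)|4(-4-6) + 0(6--5) + 10(-5--4)| = (1/2)(50) = 25

25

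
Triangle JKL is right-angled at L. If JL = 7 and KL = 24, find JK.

In a right triangle, the square of the hypotenuse equals the sum of the squares of the two legs.
The legs are 7 and 24, so the hypotenuse = sqrt(49 + 576) = sqrt(625) = 25.

25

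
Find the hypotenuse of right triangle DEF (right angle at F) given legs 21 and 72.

By the Pythagorean theorem: DE^2 = DF^2 + EF^2
DE^2 = 21^2 + 72^2 = 441 + 5184 = 5625
DE = sqrt(5625) = 75

75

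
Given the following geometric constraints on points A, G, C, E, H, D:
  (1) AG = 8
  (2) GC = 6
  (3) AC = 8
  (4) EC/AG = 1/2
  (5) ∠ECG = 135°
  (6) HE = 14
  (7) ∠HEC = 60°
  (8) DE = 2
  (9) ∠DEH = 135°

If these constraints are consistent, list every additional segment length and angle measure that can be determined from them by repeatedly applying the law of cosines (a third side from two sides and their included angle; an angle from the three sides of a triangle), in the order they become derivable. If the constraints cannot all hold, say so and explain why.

The constraints are consistent. Derivable facts, in order:
After 1 step:
- CH = 2·√39
- GE ≈ 9.27
- HD ≈ 15.48
- ∠ACG = 67.98°
- ∠AGC = 67.98°
- ∠CAG = 44.05°
After 2 steps:
- ∠CEG = 27.24°
- ∠CGE = 17.76°
- ∠CHE = 16.1°
- ∠DHE = 5.24°
- ∠ECH = 103.9°
- ∠EDH = 39.76°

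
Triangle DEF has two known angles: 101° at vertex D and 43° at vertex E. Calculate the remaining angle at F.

Let angle F = x. Then 101 + 43 + x = 180.
x = 180 - 144 = 36 degrees.

36 degrees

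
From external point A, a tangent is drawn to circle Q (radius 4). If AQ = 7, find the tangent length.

tangent = √(d² - r²) = √(7² - 4²) = √(49 - 16) = √33 = sqrt(33)

sqrt(33)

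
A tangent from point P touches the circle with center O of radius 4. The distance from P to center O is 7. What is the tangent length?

tangent = √(d² - r²) = √(7² - 4²) = √(49 - 16) = √33 = sqrt(33)

sqrt(33)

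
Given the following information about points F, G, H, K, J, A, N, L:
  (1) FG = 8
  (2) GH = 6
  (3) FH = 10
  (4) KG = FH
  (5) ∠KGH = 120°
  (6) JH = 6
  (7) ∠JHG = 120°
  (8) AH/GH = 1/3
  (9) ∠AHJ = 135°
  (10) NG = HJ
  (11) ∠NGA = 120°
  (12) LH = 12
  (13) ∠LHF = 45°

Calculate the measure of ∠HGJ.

Step 1: By the law of cosines on triangle GHJ: GJ² = 6² + 6² − 2·6·6·cos(120°) = 108, so GJ = 6·√3.
Step 2: By the inverse law of cosines on triangle HGJ: cos(∠HGJ) = (6² + (6·√3)² − 6²) / (2·6·6·√3) = 108/124.71 = 0.866, so ∠HGJ = 30°.

Therefore, the measure of angle ∠HGJ = 30°.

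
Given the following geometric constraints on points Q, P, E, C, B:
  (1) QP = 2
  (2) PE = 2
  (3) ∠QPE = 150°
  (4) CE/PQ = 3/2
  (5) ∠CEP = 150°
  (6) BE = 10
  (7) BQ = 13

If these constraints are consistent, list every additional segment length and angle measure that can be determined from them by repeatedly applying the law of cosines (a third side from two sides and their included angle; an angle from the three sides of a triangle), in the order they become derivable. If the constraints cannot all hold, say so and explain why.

The constraints are consistent. Derivable facts, in order:
After 1 step:
- PC ≈ 4.84
- QE ≈ 3.86
After 2 steps:
- ∠BEQ = 134.41°
- ∠BQE = 33.34°
- ∠CPE = 18.07°
- ∠EBQ = 12.26°
- ∠ECP = 11.93°
- ∠EQP = 15°
- ∠PEQ = 15°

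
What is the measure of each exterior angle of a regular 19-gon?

Each exterior angle of a regular n-gon is 360 / n.
For n = 19: 360 / 19 = 360/19 degrees.

360/19 degrees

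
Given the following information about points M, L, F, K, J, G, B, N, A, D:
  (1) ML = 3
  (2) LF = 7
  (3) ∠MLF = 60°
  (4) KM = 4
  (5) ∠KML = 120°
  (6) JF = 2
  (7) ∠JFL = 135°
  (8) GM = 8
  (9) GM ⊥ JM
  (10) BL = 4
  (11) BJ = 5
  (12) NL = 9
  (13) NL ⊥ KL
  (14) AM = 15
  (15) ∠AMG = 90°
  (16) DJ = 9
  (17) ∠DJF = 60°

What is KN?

Step 1: By the law of cosines on triangle LMK: LK² = 3² + 4² − 2·3·4·cos(120°) = 37, so LK = √37.
Step 2: By the law of cosines on triangle KLN: KN² = √37² + 9² − 2·√37·9·cos(90°) = 118, so KN = √118.

Therefore, the length of KN = √118.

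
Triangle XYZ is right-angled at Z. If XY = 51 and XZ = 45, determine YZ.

YZ = sqrt(51^2 - 45^2) = sqrt(576) = 24

24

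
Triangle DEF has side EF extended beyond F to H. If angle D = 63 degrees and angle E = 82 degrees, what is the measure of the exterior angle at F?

Exterior angle = 63 + 82 = 145 degrees (exterior angle theorem).

145 degrees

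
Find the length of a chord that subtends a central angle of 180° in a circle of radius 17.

Chord = 2(17) sin(90°) = 34

34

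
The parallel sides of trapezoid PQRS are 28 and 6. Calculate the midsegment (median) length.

midsegment = (28 + 6) / 2 = 34 / 2 = 17

17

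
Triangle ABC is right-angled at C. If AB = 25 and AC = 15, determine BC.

Rearranging the Pythagorean theorem to solve for the unknown leg:
leg^2 = hypotenuse^2 - known_leg^2 = 625 - 225 = 400
leg = sqrt(400) = 20.

20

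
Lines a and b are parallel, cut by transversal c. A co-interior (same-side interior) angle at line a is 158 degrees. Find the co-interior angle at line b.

Co-interior (same-side interior) angles are between the parallel lines on the same side of the transversal.
Unlike corresponding or alternate interior angles, they are supplementary rather than equal.
So the angle = 180 - 158 = 22 degrees.

22 degrees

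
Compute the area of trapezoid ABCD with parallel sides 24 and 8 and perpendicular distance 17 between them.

A trapezoid's area equals the midsegment times the height.
The midsegment is (24 + 8) / 2 = 16.
Area = 16 * 17 = 272.

272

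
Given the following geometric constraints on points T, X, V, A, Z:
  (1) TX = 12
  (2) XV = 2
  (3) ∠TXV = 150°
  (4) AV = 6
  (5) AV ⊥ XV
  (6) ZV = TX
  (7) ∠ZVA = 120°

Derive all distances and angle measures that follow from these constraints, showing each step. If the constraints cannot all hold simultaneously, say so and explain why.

The constraints are consistent.

From the given relations:
  ZV = TX = 12

Step 1: From TX = 12, XV = 2, and ∠TXV = 150°, by the law of cosines:
  TV² = TX² + XV² - 2·TX·XV·cos(150°) = 144 + 4 + 41.57 = 189.6
  TV ≈ 13.77

Step 2: From XV = 2, VA = 6, and ∠XVA = 90°, by the law of cosines:
  XA² = XV² + VA² - 2·XV·VA·cos(90°) = 4 + 36 - 0 = 40
  XA = 2·√10

Step 3: From AV = 6, VZ = 12, and ∠AVZ = 120°, by the law of cosines:
  AZ² = AV² + VZ² - 2·AV·VZ·cos(120°) = 36 + 144 + 72 = 252
  AZ = 6·√7

Step 4: From TV = 13.77, TX = 12, VX = 2, by the inverse law of cosines:
  cos(∠VTX) = (TV² + TX² - VX²) / (2·TV·TX)
  ∠VTX = 4.17°

Step 5: From XA = 2·√10, XV = 2, AV = 6, by the inverse law of cosines:
  cos(∠AXV) = (XA² + XV² - AV²) / (2·XA·XV)
  ∠AXV = 71.57°

Step 6: From VT = 13.77, VX = 2, TX = 12, by the inverse law of cosines:
  cos(∠TVX) = (VT² + VX² - TX²) / (2·VT·VX)
  ∠TVX = 25.83°

Step 7: From AV = 6, AX = 2·√10, VX = 2, by the inverse law of cosines:
  cos(∠VAX) = (AV² + AX² - VX²) / (2·AV·AX)
  ∠VAX = 18.43°

Step 8: From AV = 6, AZ = 6·√7, VZ = 12, by the inverse law of cosines:
  cos(∠VAZ) = (AV² + AZ² - VZ²) / (2·AV·AZ)
  ∠VAZ = 40.89°

Step 9: From ZA = 6·√7, ZV = 12, AV = 6, by the inverse law of cosines:
  cos(∠AZV) = (ZA² + ZV² - AV²) / (2·ZA·ZV)
  ∠AZV = 19.11°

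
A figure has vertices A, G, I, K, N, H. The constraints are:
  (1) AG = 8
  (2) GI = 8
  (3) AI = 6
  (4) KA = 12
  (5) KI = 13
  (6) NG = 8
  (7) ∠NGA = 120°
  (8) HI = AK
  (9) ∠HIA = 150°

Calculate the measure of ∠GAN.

Step 1: By the law of cosines on triangle AGN: AN² = 8² + 8² − 2·8·8·cos(120°) = 192, so AN = 8·√3.
Step 2: By the inverse law of cosines on triangle GAN: cos(∠GAN) = (8² + (8·√3)² − 8²) / (2·8·8·√3) = 192/221.7 = 0.866, so ∠GAN = 30°.

Therefore, the measure of angle ∠GAN = 30°.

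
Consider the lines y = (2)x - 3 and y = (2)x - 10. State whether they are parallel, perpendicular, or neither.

Slope of line 1: m1 = 2
Slope of line 2: m2 = 2
Two lines are parallel if and only if they have equal slopes (or both are vertical).
Here m1 = m2 = 2, confirming the lines are parallel.

Parallel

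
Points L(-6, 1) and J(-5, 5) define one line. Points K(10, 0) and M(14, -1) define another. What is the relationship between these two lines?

Slope of line 1: m1 = (5 - 1)/(-5 - -6) = 4/1 = 4
Slope of line 2: m2 = (-1 - 0)/(14 - 10) = -1/4 = -1/4
Two lines are perpendicular when the product of their slopes is -1 (negative reciprocals).
m1 * m2 = (4) * (-1/4) = -1, confirming perpendicularity.

Perpendicular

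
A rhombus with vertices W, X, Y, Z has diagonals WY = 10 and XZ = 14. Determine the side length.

The diagonals of a rhombus bisect each other at right angles.
Half-diagonals: 10/2 = 5 and 14/2 = 7
side = sqrt(5^2 + 7^2)
side = sqrt(25 + 49)
side = sqrt(74)

sqrt(74)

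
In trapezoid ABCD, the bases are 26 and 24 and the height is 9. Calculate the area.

Area of a trapezoid = (base1 + base2) * height / 2
Area = (26 + 24) * 9 / 2
Area = 50 * 9 / 2
Area = 450 / 2
Area = 225

225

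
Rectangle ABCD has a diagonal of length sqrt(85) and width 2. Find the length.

b = sqrt(d^2 - a^2) = sqrt(85 - 4) = sqrt(81) = 9

9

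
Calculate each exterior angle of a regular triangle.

Each exterior angle of a regular n-gon is 360 / n.
For n = 3: 360 / 3 = 120 degrees.

120 degrees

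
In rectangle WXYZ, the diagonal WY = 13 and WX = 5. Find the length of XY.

The diagonal of a rectangle forms a right triangle with the two sides.
Rearranging the Pythagorean theorem: missing side = sqrt(d^2 - known^2).
= sqrt(169 - 25) = sqrt(144) = 12.

12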